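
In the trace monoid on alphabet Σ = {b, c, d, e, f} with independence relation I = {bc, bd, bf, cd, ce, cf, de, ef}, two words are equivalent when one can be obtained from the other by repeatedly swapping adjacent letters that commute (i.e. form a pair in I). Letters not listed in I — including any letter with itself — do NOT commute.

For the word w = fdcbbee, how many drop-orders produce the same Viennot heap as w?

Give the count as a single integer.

0(f) covers ∅
1(d) covers 0:f
2(c) covers ∅
3(b) covers ∅
4(b) covers 3:b
5(e) covers 4:b
6(e) covers 5:e
floor of heap: 0:f, 2:c, 3:b
completions by unplaced set U, small U first (add the entries for U minus each lowest piece of U):
  |U|=1: {1}:1  {2}:1  {6}:1
  |U|=2: {0,1}:1  {1,2}:2  {1,6}:2  {2,6}:2  {5,6}:1
  |U|=3: {0,1,2}:3  {0,1,6}:3  {1,2,6}:6  {1,5,6}:3  {2,5,6}:3  {4,5,6}:1
  |U|=4: {0,1,2,6}:12  {0,1,5,6}:6  {1,2,5,6}:12  {1,4,5,6}:4  {2,4,5,6}:4  {3,4,5,6}:1
  |U|=5: {0,1,2,5,6}:30  {0,1,4,5,6}:10  {1,2,4,5,6}:20  {1,3,4,5,6}:5  {2,3,4,5,6}:5
  start at 0(f): 30
  start at 2(c): 15
  start at 3(b): 60
sum over floor = 105

105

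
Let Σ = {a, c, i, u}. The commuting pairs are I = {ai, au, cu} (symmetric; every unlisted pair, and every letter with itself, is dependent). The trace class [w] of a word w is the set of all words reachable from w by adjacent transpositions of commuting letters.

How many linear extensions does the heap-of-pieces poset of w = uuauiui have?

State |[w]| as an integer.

7

drop 0:u onto floor
drop 1:u onto {0:u}
drop 2:a onto floor
drop 3:u onto {1:u}
drop 4:i onto {3:u}
drop 5:u onto {4:i}
drop 6:i onto {5:u}
ground layer = {0:u, 2:a}
drop-orders for the pieces not yet dropped (sum over which currently-grounded one goes next):
  1 to go: {2} 1  {6} 1
  2 to go: {2,6} 2  {5,6} 1
  3 to go: {2,5,6} 3  {4,5,6} 1
  4 to go: {2,4,5,6} 4  {3,4,5,6} 1
  5 to go: {1,3,4,5,6} 1  {2,3,4,5,6} 5
  if 0:u drops first: 6 orders
  if 2:a drops first: 1 orders
heap linearizations: 7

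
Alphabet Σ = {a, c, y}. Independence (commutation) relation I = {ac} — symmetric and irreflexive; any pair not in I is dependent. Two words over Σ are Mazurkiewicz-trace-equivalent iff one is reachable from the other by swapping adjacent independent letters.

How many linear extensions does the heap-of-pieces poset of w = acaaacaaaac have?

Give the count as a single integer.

165

piece 0:a — minimal
piece 1:c — minimal
piece 2:a rests on {0:a}
piece 3:a rests on {2:a}
piece 4:a rests on {3:a}
piece 5:c rests on {1:c}
piece 6:a rests on {4:a}
piece 7:a rests on {6:a}
piece 8:a rests on {7:a}
piece 9:a rests on {8:a}
piece 10:c rests on {5:c}
minimal pieces: {0:a, 1:c}
ways to finish when only these pieces remain (= sum over removing one remaining piece with nothing left below it):
  1 left: {9}→1  {10}→1
  2 left: {5,10}→1  {8,9}→1  {9,10}→2
  3 left: {1,5,10}→1  {5,9,10}→3  {7,8,9}→1  {8,9,10}→3
  4 left: {1,5,9,10}→4  {5,8,9,10}→6  {6,7,8,9}→1  {7,8,9,10}→4
  5 left: {1,5,8,9,10}→10  {4,6,7,8,9}→1  {5,7,8,9,10}→10  {6,7,8,9,10}→5
  6 left: {1,5,7,8,9,10}→20  {3,4,6,7,8,9}→1  {4,6,7,8,9,10}→6  {5,6,7,8,9,10}→15
  7 left: {1,5,6,7,8,9,10}→35  {2,3,4,6,7,8,9}→1  {3,4,6,7,8,9,10}→7  {4,5,6,7,8,9,10}→21
  8 left: {0,2,3,4,6,7,8,9}→1  {1,4,5,6,7,8,9,10}→56  {2,3,4,6,7,8,9,10}→8  {3,4,5,6,7,8,9,10}→28
  9 left: {0,2,3,4,6,7,8,9,10}→9  {1,3,4,5,6,7,8,9,10}→84  {2,3,4,5,6,7,8,9,10}→36
  placing 0:a first → 120 extensions
  placing 1:c first → 45 extensions
total linear extensions = 165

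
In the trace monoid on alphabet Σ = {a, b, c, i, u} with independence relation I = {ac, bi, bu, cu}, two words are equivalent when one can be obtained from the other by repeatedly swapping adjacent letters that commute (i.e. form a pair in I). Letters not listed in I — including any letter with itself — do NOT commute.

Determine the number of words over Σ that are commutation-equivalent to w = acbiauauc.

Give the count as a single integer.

#0=a has no predecessor
#1=c has no predecessor
#2=b depends on [0:a, 1:c]
#3=i depends on [0:a, 1:c]
#4=a depends on [2:b, 3:i]
#5=u depends on [4:a]
#6=a depends on [5:u]
#7=u depends on [6:a]
#8=c depends on [2:b, 3:i]
sources: [0:a, 1:c]
N(rest) = Σ N(rest − s) over sources s of rest; N(one piece) = 1:
  size 1 → [7]=1  [8]=1
  size 2 → [6,7]=1  [7,8]=2
  size 3 → [5,6,7]=1  [6,7,8]=3
  size 4 → [4,5,6,7]=1  [5,6,7,8]=4
  size 5 → [4,5,6,7,8]=5
  size 6 → [2,4,5,6,7,8]=5  [3,4,5,6,7,8]=5
  size 7 → [2,3,4,5,6,7,8]=10
  first=0(a) contributes 10
  first=1(c) contributes 10
|[w]| = 20

20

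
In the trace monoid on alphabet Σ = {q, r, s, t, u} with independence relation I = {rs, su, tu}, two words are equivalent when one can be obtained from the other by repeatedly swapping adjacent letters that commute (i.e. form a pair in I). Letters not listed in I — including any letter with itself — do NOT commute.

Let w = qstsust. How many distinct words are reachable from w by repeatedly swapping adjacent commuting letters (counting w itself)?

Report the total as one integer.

6

0(q) covers ∅
1(s) covers 0:q
2(t) covers 1:s
3(s) covers 2:t
4(u) covers 0:q
5(s) covers 3:s
6(t) covers 5:s
floor of heap: 0:q
completions by unplaced set U, small U first (add the entries for U minus each lowest piece of U):
  |U|=1: {4}:1  {6}:1
  |U|=2: {4,6}:2  {5,6}:1
  |U|=3: {3,5,6}:1  {4,5,6}:3
  |U|=4: {2,3,5,6}:1  {3,4,5,6}:4
  |U|=5: {1,2,3,5,6}:1  {2,3,4,5,6}:5
  start at 0(q): 6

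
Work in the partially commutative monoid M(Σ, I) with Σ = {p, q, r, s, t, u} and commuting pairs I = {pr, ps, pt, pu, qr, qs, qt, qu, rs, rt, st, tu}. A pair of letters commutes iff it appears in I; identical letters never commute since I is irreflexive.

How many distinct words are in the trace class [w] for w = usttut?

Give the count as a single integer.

20

0(u) covers ∅
1(s) covers 0:u
2(t) covers ∅
3(t) covers 2:t
4(u) covers 1:s
5(t) covers 3:t
floor of heap: 0:u, 2:t
completions by unplaced set U, small U first (add the entries for U minus each lowest piece of U):
  |U|=1: {4}:1  {5}:1
  |U|=2: {1,4}:1  {3,5}:1  {4,5}:2
  |U|=3: {0,1,4}:1  {1,4,5}:3  {2,3,5}:1  {3,4,5}:3
  |U|=4: {0,1,4,5}:4  {1,3,4,5}:6  {2,3,4,5}:4
  start at 0(u): 10
  start at 2(t): 10
sum over floor = 20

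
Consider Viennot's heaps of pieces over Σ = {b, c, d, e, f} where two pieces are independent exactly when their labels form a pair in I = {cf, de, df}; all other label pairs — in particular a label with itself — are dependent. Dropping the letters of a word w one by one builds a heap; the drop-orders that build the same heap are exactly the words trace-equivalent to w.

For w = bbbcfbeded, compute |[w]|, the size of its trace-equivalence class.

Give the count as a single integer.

12

#0=b has no predecessor
#1=b depends on [0:b]
#2=b depends on [1:b]
#3=c depends on [2:b]
#4=f depends on [2:b]
#5=b depends on [3:c, 4:f]
#6=e depends on [5:b]
#7=d depends on [5:b]
#8=e depends on [6:e]
#9=d depends on [7:d]
sources: [0:b]
N(rest) = Σ N(rest − s) over sources s of rest; N(one piece) = 1:
  size 1 → [8]=1  [9]=1
  size 2 → [6,8]=1  [7,9]=1  [8,9]=2
  size 3 → [6,8,9]=3  [7,8,9]=3
  size 4 → [6,7,8,9]=6
  size 5 → [5,6,7,8,9]=6
  size 6 → [3,5,6,7,8,9]=6  [4,5,6,7,8,9]=6
  size 7 → [3,4,5,6,7,8,9]=12
  size 8 → [2,3,4,5,6,7,8,9]=12
  first=0(b) contributes 12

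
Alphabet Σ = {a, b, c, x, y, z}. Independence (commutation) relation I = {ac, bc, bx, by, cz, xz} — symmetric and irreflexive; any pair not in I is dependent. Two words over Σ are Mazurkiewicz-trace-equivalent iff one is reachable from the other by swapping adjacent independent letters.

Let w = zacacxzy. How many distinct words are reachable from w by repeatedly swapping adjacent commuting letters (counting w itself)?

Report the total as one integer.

drop 0:z onto floor
drop 1:a onto {0:z}
drop 2:c onto floor
drop 3:a onto {1:a}
drop 4:c onto {2:c}
drop 5:x onto {3:a, 4:c}
drop 6:z onto {3:a}
drop 7:y onto {5:x, 6:z}
ground layer = {0:z, 2:c}
drop-orders for the pieces not yet dropped (sum over which currently-grounded one goes next):
  1 to go: {7} 1
  2 to go: {5,7} 1  {6,7} 1
  3 to go: {4,5,7} 1  {5,6,7} 2
  4 to go: {2,4,5,7} 1  {3,5,6,7} 2  {4,5,6,7} 3
  5 to go: {1,3,5,6,7} 2  {2,4,5,6,7} 4  {3,4,5,6,7} 5
  6 to go: {0,1,3,5,6,7} 2  {1,3,4,5,6,7} 7  {2,3,4,5,6,7} 9
  if 0:z drops first: 16 orders
  if 2:c drops first: 9 orders
heap linearizations: 25

25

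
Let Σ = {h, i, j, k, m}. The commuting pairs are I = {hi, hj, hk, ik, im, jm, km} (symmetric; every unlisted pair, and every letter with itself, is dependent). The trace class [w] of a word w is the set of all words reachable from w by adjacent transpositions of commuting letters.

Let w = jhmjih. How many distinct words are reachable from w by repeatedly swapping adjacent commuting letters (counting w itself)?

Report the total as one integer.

20

0(j) covers ∅
1(h) covers ∅
2(m) covers 1:h
3(j) covers 0:j
4(i) covers 3:j
5(h) covers 2:m
floor of heap: 0:j, 1:h
completions by unplaced set U, small U first (add the entries for U minus each lowest piece of U):
  |U|=1: {4}:1  {5}:1
  |U|=2: {2,5}:1  {3,4}:1  {4,5}:2
  |U|=3: {0,3,4}:1  {1,2,5}:1  {2,4,5}:3  {3,4,5}:3
  |U|=4: {0,3,4,5}:4  {1,2,4,5}:4  {2,3,4,5}:6
  start at 0(j): 10
  start at 1(h): 10
sum over floor = 20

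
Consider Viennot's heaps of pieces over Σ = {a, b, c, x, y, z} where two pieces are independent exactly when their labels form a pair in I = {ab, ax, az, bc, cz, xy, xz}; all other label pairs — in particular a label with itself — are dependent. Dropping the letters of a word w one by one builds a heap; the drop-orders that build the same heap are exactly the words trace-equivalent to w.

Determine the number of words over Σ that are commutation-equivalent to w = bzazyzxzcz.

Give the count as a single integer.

100

drop 0:b onto floor
drop 1:z onto {0:b}
drop 2:a onto floor
drop 3:z onto {1:z}
drop 4:y onto {2:a, 3:z}
drop 5:z onto {4:y}
drop 6:x onto {0:b}
drop 7:z onto {5:z}
drop 8:c onto {4:y, 6:x}
drop 9:z onto {7:z}
ground layer = {0:b, 2:a}
drop-orders for the pieces not yet dropped (sum over which currently-grounded one goes next):
  1 to go: {8} 1  {9} 1
  2 to go: {6,8} 1  {7,9} 1  {8,9} 2
  3 to go: {5,7,9} 1  {6,8,9} 3  {7,8,9} 3
  4 to go: {5,7,8,9} 4  {6,7,8,9} 6
  5 to go: {4,5,7,8,9} 4  {5,6,7,8,9} 10
  6 to go: {2,4,5,7,8,9} 4  {3,4,5,7,8,9} 4  {4,5,6,7,8,9} 14
  7 to go: {1,3,4,5,7,8,9} 4  {2,3,4,5,7,8,9} 8  {2,4,5,6,7,8,9} 18  {3,4,5,6,7,8,9} 18
  8 to go: {1,2,3,4,5,7,8,9} 12  {1,3,4,5,6,7,8,9} 22  {2,3,4,5,6,7,8,9} 44
  if 0:b drops first: 78 orders
  if 2:a drops first: 22 orders
heap linearizations: 100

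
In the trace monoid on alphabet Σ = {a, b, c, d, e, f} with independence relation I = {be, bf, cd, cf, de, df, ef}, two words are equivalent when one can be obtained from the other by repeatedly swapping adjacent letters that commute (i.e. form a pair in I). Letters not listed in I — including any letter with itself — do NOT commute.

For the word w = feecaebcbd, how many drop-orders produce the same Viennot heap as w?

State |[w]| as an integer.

8

#0=f has no predecessor
#1=e has no predecessor
#2=e depends on [1:e]
#3=c depends on [2:e]
#4=a depends on [0:f, 3:c]
#5=e depends on [4:a]
#6=b depends on [4:a]
#7=c depends on [5:e, 6:b]
#8=b depends on [7:c]
#9=d depends on [8:b]
sources: [0:f, 1:e]
N(rest) = Σ N(rest − s) over sources s of rest; N(one piece) = 1:
  size 1 → [9]=1
  size 2 → [8,9]=1
  size 3 → [7,8,9]=1
  size 4 → [5,7,8,9]=1  [6,7,8,9]=1
  size 5 → [5,6,7,8,9]=2
  size 6 → [4,5,6,7,8,9]=2
  size 7 → [0,4,5,6,7,8,9]=2  [3,4,5,6,7,8,9]=2
  size 8 → [0,3,4,5,6,7,8,9]=4  [2,3,4,5,6,7,8,9]=2
  first=0(f) contributes 2
  first=1(e) contributes 6
|[w]| = 8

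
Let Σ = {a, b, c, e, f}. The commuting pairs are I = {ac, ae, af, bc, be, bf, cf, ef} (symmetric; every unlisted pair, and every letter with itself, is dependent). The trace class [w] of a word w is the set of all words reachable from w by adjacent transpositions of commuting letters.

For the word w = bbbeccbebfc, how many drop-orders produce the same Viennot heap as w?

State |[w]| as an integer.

piece 0:b — minimal
piece 1:b rests on {0:b}
piece 2:b rests on {1:b}
piece 3:e — minimal
piece 4:c rests on {3:e}
piece 5:c rests on {4:c}
piece 6:b rests on {2:b}
piece 7:e rests on {5:c}
piece 8:b rests on {6:b}
piece 9:f — minimal
piece 10:c rests on {7:e}
minimal pieces: {0:b, 3:e, 9:f}
ways to finish when only these pieces remain (= sum over removing one remaining piece with nothing left below it):
  1 left: {8}→1  {9}→1  {10}→1
  2 left: {6,8}→1  {7,10}→1  {8,9}→2  {8,10}→2  {9,10}→2
  3 left: {2,6,8}→1  {5,7,10}→1  {6,8,9}→3  {6,8,10}→3  {7,8,10}→3  {7,9,10}→3  {8,9,10}→6
  4 left: {1,2,6,8}→1  {2,6,8,9}→4  {2,6,8,10}→4  {4,5,7,10}→1  {5,7,8,10}→4  {5,7,9,10}→4  {6,7,8,10}→6  {6,8,9,10}→12  {7,8,9,10}→12
  5 left: {0,1,2,6,8}→1  {1,2,6,8,9}→5  {1,2,6,8,10}→5  {2,6,7,8,10}→10  {2,6,8,9,10}→20  {3,4,5,7,10}→1  {4,5,7,8,10}→5  {4,5,7,9,10}→5  {5,6,7,8,10}→10  {5,7,8,9,10}→20  {6,7,8,9,10}→30
  6 left: {0,1,2,6,8,9}→6  {0,1,2,6,8,10}→6  {1,2,6,7,8,10}→15  {1,2,6,8,9,10}→30  {2,5,6,7,8,10}→20  {2,6,7,8,9,10}→60  {3,4,5,7,8,10}→6  {3,4,5,7,9,10}→6  {4,5,6,7,8,10}→15  {4,5,7,8,9,10}→30  {5,6,7,8,9,10}→60
  7 left: {0,1,2,6,7,8,10}→21  {0,1,2,6,8,9,10}→42  {1,2,5,6,7,8,10}→35  {1,2,6,7,8,9,10}→105  {2,4,5,6,7,8,10}→35  {2,5,6,7,8,9,10}→140  {3,4,5,6,7,8,10}→21  {3,4,5,7,8,9,10}→42  {4,5,6,7,8,9,10}→105
  8 left: {0,1,2,5,6,7,8,10}→56  {0,1,2,6,7,8,9,10}→168  {1,2,4,5,6,7,8,10}→70  {1,2,5,6,7,8,9,10}→280  {2,3,4,5,6,7,8,10}→56  {2,4,5,6,7,8,9,10}→280  {3,4,5,6,7,8,9,10}→168
  9 left: {0,1,2,4,5,6,7,8,10}→126  {0,1,2,5,6,7,8,9,10}→504  {1,2,3,4,5,6,7,8,10}→126  {1,2,4,5,6,7,8,9,10}→630  {2,3,4,5,6,7,8,9,10}→504
  placing 0:b first → 1260 extensions
  placing 3:e first → 1260 extensions
  placing 9:f first → 252 extensions
total linear extensions = 2772

2772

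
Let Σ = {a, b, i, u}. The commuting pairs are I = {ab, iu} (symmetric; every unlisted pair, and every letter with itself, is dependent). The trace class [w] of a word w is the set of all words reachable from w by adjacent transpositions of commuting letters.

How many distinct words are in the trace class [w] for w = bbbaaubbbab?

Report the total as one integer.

0(b) covers ∅
1(b) covers 0:b
2(b) covers 1:b
3(a) covers ∅
4(a) covers 3:a
5(u) covers 2:b, 4:a
6(b) covers 5:u
7(b) covers 6:b
8(b) covers 7:b
9(a) covers 5:u
10(b) covers 8:b
floor of heap: 0:b, 3:a
completions by unplaced set U, small U first (add the entries for U minus each lowest piece of U):
  |U|=1: {9}:1  {10}:1
  |U|=2: {8,10}:1  {9,10}:2
  |U|=3: {7,8,10}:1  {8,9,10}:3
  |U|=4: {6,7,8,10}:1  {7,8,9,10}:4
  |U|=5: {6,7,8,9,10}:5
  |U|=6: {5,6,7,8,9,10}:5
  |U|=7: {2,5,6,7,8,9,10}:5  {4,5,6,7,8,9,10}:5
  |U|=8: {1,2,5,6,7,8,9,10}:5  {2,4,5,6,7,8,9,10}:10  {3,4,5,6,7,8,9,10}:5
  |U|=9: {0,1,2,5,6,7,8,9,10}:5  {1,2,4,5,6,7,8,9,10}:15  {2,3,4,5,6,7,8,9,10}:15
  start at 0(b): 30
  start at 3(a): 20
sum over floor = 50

50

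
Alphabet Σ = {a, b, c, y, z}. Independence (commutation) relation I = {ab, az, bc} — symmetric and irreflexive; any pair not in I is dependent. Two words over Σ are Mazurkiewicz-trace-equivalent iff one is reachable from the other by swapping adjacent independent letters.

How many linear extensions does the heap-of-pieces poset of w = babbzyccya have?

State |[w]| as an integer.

#0=b has no predecessor
#1=a has no predecessor
#2=b depends on [0:b]
#3=b depends on [2:b]
#4=z depends on [3:b]
#5=y depends on [1:a, 4:z]
#6=c depends on [5:y]
#7=c depends on [6:c]
#8=y depends on [7:c]
#9=a depends on [8:y]
sources: [0:b, 1:a]
N(rest) = Σ N(rest − s) over sources s of rest; N(one piece) = 1:
  size 1 → [9]=1
  size 2 → [8,9]=1
  size 3 → [7,8,9]=1
  size 4 → [6,7,8,9]=1
  size 5 → [5,6,7,8,9]=1
  size 6 → [1,5,6,7,8,9]=1  [4,5,6,7,8,9]=1
  size 7 → [1,4,5,6,7,8,9]=2  [3,4,5,6,7,8,9]=1
  size 8 → [1,3,4,5,6,7,8,9]=3  [2,3,4,5,6,7,8,9]=1
  first=0(b) contributes 4
  first=1(a) contributes 1
|[w]| = 5

5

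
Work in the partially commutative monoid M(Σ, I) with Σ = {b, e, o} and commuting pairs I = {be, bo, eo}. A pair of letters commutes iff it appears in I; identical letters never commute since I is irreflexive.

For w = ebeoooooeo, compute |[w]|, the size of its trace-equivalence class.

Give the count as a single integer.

840

piece 0:e — minimal
piece 1:b — minimal
piece 2:e rests on {0:e}
piece 3:o — minimal
piece 4:o rests on {3:o}
piece 5:o rests on {4:o}
piece 6:o rests on {5:o}
piece 7:o rests on {6:o}
piece 8:e rests on {2:e}
piece 9:o rests on {7:o}
minimal pieces: {0:e, 1:b, 3:o}
ways to finish when only these pieces remain (= sum over removing one remaining piece with nothing left below it):
  1 left: {1}→1  {8}→1  {9}→1
  2 left: {1,8}→2  {1,9}→2  {2,8}→1  {7,9}→1  {8,9}→2
  3 left: {0,2,8}→1  {1,2,8}→3  {1,7,9}→3  {1,8,9}→6  {2,8,9}→3  {6,7,9}→1  {7,8,9}→3
  4 left: {0,1,2,8}→4  {0,2,8,9}→4  {1,2,8,9}→12  {1,6,7,9}→4  {1,7,8,9}→12  {2,7,8,9}→6  {5,6,7,9}→1  {6,7,8,9}→4
  5 left: {0,1,2,8,9}→20  {0,2,7,8,9}→10  {1,2,7,8,9}→30  {1,5,6,7,9}→5  {1,6,7,8,9}→20  {2,6,7,8,9}→10  {4,5,6,7,9}→1  {5,6,7,8,9}→5
  6 left: {0,1,2,7,8,9}→60  {0,2,6,7,8,9}→20  {1,2,6,7,8,9}→60  {1,4,5,6,7,9}→6  {1,5,6,7,8,9}→30  {2,5,6,7,8,9}→15  {3,4,5,6,7,9}→1  {4,5,6,7,8,9}→6
  7 left: {0,1,2,6,7,8,9}→140  {0,2,5,6,7,8,9}→35  {1,2,5,6,7,8,9}→105  {1,3,4,5,6,7,9}→7  {1,4,5,6,7,8,9}→42  {2,4,5,6,7,8,9}→21  {3,4,5,6,7,8,9}→7
  8 left: {0,1,2,5,6,7,8,9}→280  {0,2,4,5,6,7,8,9}→56  {1,2,4,5,6,7,8,9}→168  {1,3,4,5,6,7,8,9}→56  {2,3,4,5,6,7,8,9}→28
  placing 0:e first → 252 extensions
  placing 1:b first → 84 extensions
  placing 3:o first → 504 extensions
total linear extensions = 840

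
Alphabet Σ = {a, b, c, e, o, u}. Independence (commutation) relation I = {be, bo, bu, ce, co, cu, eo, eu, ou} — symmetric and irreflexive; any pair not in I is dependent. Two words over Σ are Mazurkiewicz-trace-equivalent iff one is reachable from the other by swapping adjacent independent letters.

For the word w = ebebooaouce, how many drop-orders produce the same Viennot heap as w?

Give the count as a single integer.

2160

piece 0:e — minimal
piece 1:b — minimal
piece 2:e rests on {0:e}
piece 3:b rests on {1:b}
piece 4:o — minimal
piece 5:o rests on {4:o}
piece 6:a rests on {2:e, 3:b, 5:o}
piece 7:o rests on {6:a}
piece 8:u rests on {6:a}
piece 9:c rests on {6:a}
piece 10:e rests on {6:a}
minimal pieces: {0:e, 1:b, 4:o}
ways to finish when only these pieces remain (= sum over removing one remaining piece with nothing left below it):
  1 left: {7}→1  {8}→1  {9}→1  {10}→1
  2 left: {7,8}→2  {7,9}→2  {7,10}→2  {8,9}→2  {8,10}→2  {9,10}→2
  3 left: {7,8,9}→6  {7,8,10}→6  {7,9,10}→6  {8,9,10}→6
  4 left: {7,8,9,10}→24
  5 left: {6,7,8,9,10}→24
  6 left: {2,6,7,8,9,10}→24  {3,6,7,8,9,10}→24  {5,6,7,8,9,10}→24
  7 left: {0,2,6,7,8,9,10}→24  {1,3,6,7,8,9,10}→24  {2,3,6,7,8,9,10}→48  {2,5,6,7,8,9,10}→48  {3,5,6,7,8,9,10}→48  {4,5,6,7,8,9,10}→24
  8 left: {0,2,3,6,7,8,9,10}→72  {0,2,5,6,7,8,9,10}→72  {1,2,3,6,7,8,9,10}→72  {1,3,5,6,7,8,9,10}→72  {2,3,5,6,7,8,9,10}→144  {2,4,5,6,7,8,9,10}→72  {3,4,5,6,7,8,9,10}→72
  9 left: {0,1,2,3,6,7,8,9,10}→144  {0,2,3,5,6,7,8,9,10}→288  {0,2,4,5,6,7,8,9,10}→144  {1,2,3,5,6,7,8,9,10}→288  {1,3,4,5,6,7,8,9,10}→144  {2,3,4,5,6,7,8,9,10}→288
  placing 0:e first → 720 extensions
  placing 1:b first → 720 extensions
  placing 4:o first → 720 extensions
total linear extensions = 2160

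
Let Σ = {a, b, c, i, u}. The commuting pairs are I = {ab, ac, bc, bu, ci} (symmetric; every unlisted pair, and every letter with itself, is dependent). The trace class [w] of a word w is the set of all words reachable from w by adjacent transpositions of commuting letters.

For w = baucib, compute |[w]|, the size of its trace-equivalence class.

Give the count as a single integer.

0(b) covers ∅
1(a) covers ∅
2(u) covers 1:a
3(c) covers 2:u
4(i) covers 0:b, 2:u
5(b) covers 4:i
floor of heap: 0:b, 1:a
completions by unplaced set U, small U first (add the entries for U minus each lowest piece of U):
  |U|=1: {3}:1  {5}:1
  |U|=2: {3,5}:2  {4,5}:1
  |U|=3: {0,4,5}:1  {3,4,5}:3
  |U|=4: {0,3,4,5}:4  {2,3,4,5}:3
  start at 0(b): 3
  start at 1(a): 7
sum over floor = 10

10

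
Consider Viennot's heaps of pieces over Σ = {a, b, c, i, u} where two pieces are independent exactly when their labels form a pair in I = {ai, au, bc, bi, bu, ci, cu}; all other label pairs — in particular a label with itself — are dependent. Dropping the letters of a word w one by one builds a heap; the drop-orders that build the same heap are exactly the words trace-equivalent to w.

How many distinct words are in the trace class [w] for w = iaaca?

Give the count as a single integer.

5

#0=i has no predecessor
#1=a has no predecessor
#2=a depends on [1:a]
#3=c depends on [2:a]
#4=a depends on [3:c]
sources: [0:i, 1:a]
N(rest) = Σ N(rest − s) over sources s of rest; N(one piece) = 1:
  size 1 → [0]=1  [4]=1
  size 2 → [0,4]=2  [3,4]=1
  size 3 → [0,3,4]=3  [2,3,4]=1
  first=0(i) contributes 1
  first=1(a) contributes 4
|[w]| = 5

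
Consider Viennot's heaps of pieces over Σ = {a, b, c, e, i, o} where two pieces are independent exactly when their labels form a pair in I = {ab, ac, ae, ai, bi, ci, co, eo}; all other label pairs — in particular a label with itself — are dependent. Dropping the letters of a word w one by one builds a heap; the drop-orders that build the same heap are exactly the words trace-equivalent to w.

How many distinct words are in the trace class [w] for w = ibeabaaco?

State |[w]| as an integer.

182

piece 0:i — minimal
piece 1:b — minimal
piece 2:e rests on {0:i, 1:b}
piece 3:a — minimal
piece 4:b rests on {2:e}
piece 5:a rests on {3:a}
piece 6:a rests on {5:a}
piece 7:c rests on {4:b}
piece 8:o rests on {4:b, 6:a}
minimal pieces: {0:i, 1:b, 3:a}
ways to finish when only these pieces remain (= sum over removing one remaining piece with nothing left below it):
  1 left: {7}→1  {8}→1
  2 left: {6,8}→1  {7,8}→2
  3 left: {4,7,8}→2  {5,6,8}→1  {6,7,8}→3
  4 left: {2,4,7,8}→2  {3,5,6,8}→1  {4,6,7,8}→5  {5,6,7,8}→4
  5 left: {0,2,4,7,8}→2  {1,2,4,7,8}→2  {2,4,6,7,8}→7  {3,5,6,7,8}→5  {4,5,6,7,8}→9
  6 left: {0,1,2,4,7,8}→4  {0,2,4,6,7,8}→9  {1,2,4,6,7,8}→9  {2,4,5,6,7,8}→16  {3,4,5,6,7,8}→14
  7 left: {0,1,2,4,6,7,8}→22  {0,2,4,5,6,7,8}→25  {1,2,4,5,6,7,8}→25  {2,3,4,5,6,7,8}→30
  placing 0:i first → 55 extensions
  placing 1:b first → 55 extensions
  placing 3:a first → 72 extensions
total linear extensions = 182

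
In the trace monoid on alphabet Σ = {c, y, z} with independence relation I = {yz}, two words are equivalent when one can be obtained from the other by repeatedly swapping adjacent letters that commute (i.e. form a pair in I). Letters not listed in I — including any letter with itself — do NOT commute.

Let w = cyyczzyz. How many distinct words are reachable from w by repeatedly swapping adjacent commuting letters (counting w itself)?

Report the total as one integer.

0(c) covers ∅
1(y) covers 0:c
2(y) covers 1:y
3(c) covers 2:y
4(z) covers 3:c
5(z) covers 4:z
6(y) covers 3:c
7(z) covers 5:z
floor of heap: 0:c
completions by unplaced set U, small U first (add the entries for U minus each lowest piece of U):
  |U|=1: {6}:1  {7}:1
  |U|=2: {5,7}:1  {6,7}:2
  |U|=3: {4,5,7}:1  {5,6,7}:3
  |U|=4: {4,5,6,7}:4
  |U|=5: {3,4,5,6,7}:4
  |U|=6: {2,3,4,5,6,7}:4
  start at 0(c): 4

4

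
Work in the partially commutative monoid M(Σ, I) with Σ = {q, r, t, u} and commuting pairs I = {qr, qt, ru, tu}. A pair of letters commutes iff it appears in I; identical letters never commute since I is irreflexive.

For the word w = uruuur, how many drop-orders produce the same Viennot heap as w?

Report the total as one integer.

15

#0=u has no predecessor
#1=r has no predecessor
#2=u depends on [0:u]
#3=u depends on [2:u]
#4=u depends on [3:u]
#5=r depends on [1:r]
sources: [0:u, 1:r]
N(rest) = Σ N(rest − s) over sources s of rest; N(one piece) = 1:
  size 1 → [4]=1  [5]=1
  size 2 → [1,5]=1  [3,4]=1  [4,5]=2
  size 3 → [1,4,5]=3  [2,3,4]=1  [3,4,5]=3
  size 4 → [0,2,3,4]=1  [1,3,4,5]=6  [2,3,4,5]=4
  first=0(u) contributes 10
  first=1(r) contributes 5
|[w]| = 15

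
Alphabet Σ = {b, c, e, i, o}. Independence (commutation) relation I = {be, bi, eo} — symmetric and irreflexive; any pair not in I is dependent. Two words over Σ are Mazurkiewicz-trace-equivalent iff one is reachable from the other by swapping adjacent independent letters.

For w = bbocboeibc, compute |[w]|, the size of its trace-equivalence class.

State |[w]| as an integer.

0(b) covers ∅
1(b) covers 0:b
2(o) covers 1:b
3(c) covers 2:o
4(b) covers 3:c
5(o) covers 4:b
6(e) covers 3:c
7(i) covers 5:o, 6:e
8(b) covers 5:o
9(c) covers 7:i, 8:b
floor of heap: 0:b
completions by unplaced set U, small U first (add the entries for U minus each lowest piece of U):
  |U|=1: {9}:1
  |U|=2: {7,9}:1  {8,9}:1
  |U|=3: {6,7,9}:1  {7,8,9}:2
  |U|=4: {5,7,8,9}:2  {6,7,8,9}:3
  |U|=5: {4,5,7,8,9}:2  {5,6,7,8,9}:5
  |U|=6: {4,5,6,7,8,9}:7
  |U|=7: {3,4,5,6,7,8,9}:7
  |U|=8: {2,3,4,5,6,7,8,9}:7
  start at 0(b): 7

7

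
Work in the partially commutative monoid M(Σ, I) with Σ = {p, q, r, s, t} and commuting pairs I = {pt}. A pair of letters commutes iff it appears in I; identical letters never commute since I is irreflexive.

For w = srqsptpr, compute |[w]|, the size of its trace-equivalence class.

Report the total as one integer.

3

piece 0:s — minimal
piece 1:r rests on {0:s}
piece 2:q rests on {1:r}
piece 3:s rests on {2:q}
piece 4:p rests on {3:s}
piece 5:t rests on {3:s}
piece 6:p rests on {4:p}
piece 7:r rests on {5:t, 6:p}
minimal pieces: {0:s}
ways to finish when only these pieces remain (= sum over removing one remaining piece with nothing left below it):
  1 left: {7}→1
  2 left: {5,7}→1  {6,7}→1
  3 left: {4,6,7}→1  {5,6,7}→2
  4 left: {4,5,6,7}→3
  5 left: {3,4,5,6,7}→3
  6 left: {2,3,4,5,6,7}→3
  placing 0:s first → 3 extensions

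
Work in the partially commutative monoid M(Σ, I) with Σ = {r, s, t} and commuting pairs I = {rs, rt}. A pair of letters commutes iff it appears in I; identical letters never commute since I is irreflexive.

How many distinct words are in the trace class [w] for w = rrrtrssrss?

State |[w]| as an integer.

252

piece 0:r — minimal
piece 1:r rests on {0:r}
piece 2:r rests on {1:r}
piece 3:t — minimal
piece 4:r rests on {2:r}
piece 5:s rests on {3:t}
piece 6:s rests on {5:s}
piece 7:r rests on {4:r}
piece 8:s rests on {6:s}
piece 9:s rests on {8:s}
minimal pieces: {0:r, 3:t}
ways to finish when only these pieces remain (= sum over removing one remaining piece with nothing left below it):
  1 left: {7}→1  {9}→1
  2 left: {4,7}→1  {7,9}→2  {8,9}→1
  3 left: {2,4,7}→1  {4,7,9}→3  {6,8,9}→1  {7,8,9}→3
  4 left: {1,2,4,7}→1  {2,4,7,9}→4  {4,7,8,9}→6  {5,6,8,9}→1  {6,7,8,9}→4
  5 left: {0,1,2,4,7}→1  {1,2,4,7,9}→5  {2,4,7,8,9}→10  {3,5,6,8,9}→1  {4,6,7,8,9}→10  {5,6,7,8,9}→5
  6 left: {0,1,2,4,7,9}→6  {1,2,4,7,8,9}→15  {2,4,6,7,8,9}→20  {3,5,6,7,8,9}→6  {4,5,6,7,8,9}→15
  7 left: {0,1,2,4,7,8,9}→21  {1,2,4,6,7,8,9}→35  {2,4,5,6,7,8,9}→35  {3,4,5,6,7,8,9}→21
  8 left: {0,1,2,4,6,7,8,9}→56  {1,2,4,5,6,7,8,9}→70  {2,3,4,5,6,7,8,9}→56
  placing 0:r first → 126 extensions
  placing 3:t first → 126 extensions
total linear extensions = 252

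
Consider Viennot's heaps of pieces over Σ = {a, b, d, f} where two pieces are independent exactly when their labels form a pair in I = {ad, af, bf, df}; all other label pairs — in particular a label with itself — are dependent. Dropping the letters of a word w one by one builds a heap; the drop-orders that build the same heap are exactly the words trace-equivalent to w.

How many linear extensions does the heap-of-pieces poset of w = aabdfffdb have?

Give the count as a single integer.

84

piece 0:a — minimal
piece 1:a rests on {0:a}
piece 2:b rests on {1:a}
piece 3:d rests on {2:b}
piece 4:f — minimal
piece 5:f rests on {4:f}
piece 6:f rests on {5:f}
piece 7:d rests on {3:d}
piece 8:b rests on {7:d}
minimal pieces: {0:a, 4:f}
ways to finish when only these pieces remain (= sum over removing one remaining piece with nothing left below it):
  1 left: {6}→1  {8}→1
  2 left: {5,6}→1  {6,8}→2  {7,8}→1
  3 left: {3,7,8}→1  {4,5,6}→1  {5,6,8}→3  {6,7,8}→3
  4 left: {2,3,7,8}→1  {3,6,7,8}→4  {4,5,6,8}→4  {5,6,7,8}→6
  5 left: {1,2,3,7,8}→1  {2,3,6,7,8}→5  {3,5,6,7,8}→10  {4,5,6,7,8}→10
  6 left: {0,1,2,3,7,8}→1  {1,2,3,6,7,8}→6  {2,3,5,6,7,8}→15  {3,4,5,6,7,8}→20
  7 left: {0,1,2,3,6,7,8}→7  {1,2,3,5,6,7,8}→21  {2,3,4,5,6,7,8}→35
  placing 0:a first → 56 extensions
  placing 4:f first → 28 extensions
total linear extensions = 84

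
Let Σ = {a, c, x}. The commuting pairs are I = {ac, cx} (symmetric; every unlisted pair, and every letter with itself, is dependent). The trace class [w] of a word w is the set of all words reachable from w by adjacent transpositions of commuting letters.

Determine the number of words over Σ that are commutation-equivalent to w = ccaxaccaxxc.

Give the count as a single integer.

#0=c has no predecessor
#1=c depends on [0:c]
#2=a has no predecessor
#3=x depends on [2:a]
#4=a depends on [3:x]
#5=c depends on [1:c]
#6=c depends on [5:c]
#7=a depends on [4:a]
#8=x depends on [7:a]
#9=x depends on [8:x]
#10=c depends on [6:c]
sources: [0:c, 2:a]
N(rest) = Σ N(rest − s) over sources s of rest; N(one piece) = 1:
  size 1 → [9]=1  [10]=1
  size 2 → [6,10]=1  [8,9]=1  [9,10]=2
  size 3 → [5,6,10]=1  [6,9,10]=3  [7,8,9]=1  [8,9,10]=3
  size 4 → [1,5,6,10]=1  [4,7,8,9]=1  [5,6,9,10]=4  [6,8,9,10]=6  [7,8,9,10]=4
  size 5 → [0,1,5,6,10]=1  [1,5,6,9,10]=5  [3,4,7,8,9]=1  [4,7,8,9,10]=5  [5,6,8,9,10]=10  [6,7,8,9,10]=10
  size 6 → [0,1,5,6,9,10]=6  [1,5,6,8,9,10]=15  [2,3,4,7,8,9]=1  [3,4,7,8,9,10]=6  [4,6,7,8,9,10]=15  [5,6,7,8,9,10]=20
  size 7 → [0,1,5,6,8,9,10]=21  [1,5,6,7,8,9,10]=35  [2,3,4,7,8,9,10]=7  [3,4,6,7,8,9,10]=21  [4,5,6,7,8,9,10]=35
  size 8 → [0,1,5,6,7,8,9,10]=56  [1,4,5,6,7,8,9,10]=70  [2,3,4,6,7,8,9,10]=28  [3,4,5,6,7,8,9,10]=56
  size 9 → [0,1,4,5,6,7,8,9,10]=126  [1,3,4,5,6,7,8,9,10]=126  [2,3,4,5,6,7,8,9,10]=84
  first=0(c) contributes 210
  first=2(a) contributes 252
|[w]| = 462

462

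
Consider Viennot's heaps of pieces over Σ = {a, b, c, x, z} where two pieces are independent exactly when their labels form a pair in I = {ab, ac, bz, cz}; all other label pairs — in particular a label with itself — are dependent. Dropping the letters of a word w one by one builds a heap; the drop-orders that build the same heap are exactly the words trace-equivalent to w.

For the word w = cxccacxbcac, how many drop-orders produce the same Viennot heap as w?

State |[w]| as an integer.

piece 0:c — minimal
piece 1:x rests on {0:c}
piece 2:c rests on {1:x}
piece 3:c rests on {2:c}
piece 4:a rests on {1:x}
piece 5:c rests on {3:c}
piece 6:x rests on {4:a, 5:c}
piece 7:b rests on {6:x}
piece 8:c rests on {7:b}
piece 9:a rests on {6:x}
piece 10:c rests on {8:c}
minimal pieces: {0:c}
ways to finish when only these pieces remain (= sum over removing one remaining piece with nothing left below it):
  1 left: {9}→1  {10}→1
  2 left: {8,10}→1  {9,10}→2
  3 left: {7,8,10}→1  {8,9,10}→3
  4 left: {7,8,9,10}→4
  5 left: {6,7,8,9,10}→4
  6 left: {4,6,7,8,9,10}→4  {5,6,7,8,9,10}→4
  7 left: {3,5,6,7,8,9,10}→4  {4,5,6,7,8,9,10}→8
  8 left: {2,3,5,6,7,8,9,10}→4  {3,4,5,6,7,8,9,10}→12
  9 left: {2,3,4,5,6,7,8,9,10}→16
  placing 0:c first → 16 extensions

16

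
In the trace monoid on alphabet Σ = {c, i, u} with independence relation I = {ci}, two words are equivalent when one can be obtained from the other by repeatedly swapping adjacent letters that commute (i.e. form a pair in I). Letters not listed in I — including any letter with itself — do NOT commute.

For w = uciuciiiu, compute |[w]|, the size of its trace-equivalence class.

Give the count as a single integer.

8

piece 0:u — minimal
piece 1:c rests on {0:u}
piece 2:i rests on {0:u}
piece 3:u rests on {1:c, 2:i}
piece 4:c rests on {3:u}
piece 5:i rests on {3:u}
piece 6:i rests on {5:i}
piece 7:i rests on {6:i}
piece 8:u rests on {4:c, 7:i}
minimal pieces: {0:u}
ways to finish when only these pieces remain (= sum over removing one remaining piece with nothing left below it):
  1 left: {8}→1
  2 left: {4,8}→1  {7,8}→1
  3 left: {4,7,8}→2  {6,7,8}→1
  4 left: {4,6,7,8}→3  {5,6,7,8}→1
  5 left: {4,5,6,7,8}→4
  6 left: {3,4,5,6,7,8}→4
  7 left: {1,3,4,5,6,7,8}→4  {2,3,4,5,6,7,8}→4
  placing 0:u first → 8 extensions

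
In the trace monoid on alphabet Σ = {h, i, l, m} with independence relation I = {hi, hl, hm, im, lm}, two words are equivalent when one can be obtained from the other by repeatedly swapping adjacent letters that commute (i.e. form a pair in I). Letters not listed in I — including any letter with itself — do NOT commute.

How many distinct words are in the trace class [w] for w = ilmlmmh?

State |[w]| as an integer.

drop 0:i onto floor
drop 1:l onto {0:i}
drop 2:m onto floor
drop 3:l onto {1:l}
drop 4:m onto {2:m}
drop 5:m onto {4:m}
drop 6:h onto floor
ground layer = {0:i, 2:m, 6:h}
drop-orders for the pieces not yet dropped (sum over which currently-grounded one goes next):
  1 to go: {3} 1  {5} 1  {6} 1
  2 to go: {1,3} 1  {3,5} 2  {3,6} 2  {4,5} 1  {5,6} 2
  3 to go: {0,1,3} 1  {1,3,5} 3  {1,3,6} 3  {2,4,5} 1  {3,4,5} 3  {3,5,6} 6  {4,5,6} 3
  4 to go: {0,1,3,5} 4  {0,1,3,6} 4  {1,3,4,5} 6  {1,3,5,6} 12  {2,3,4,5} 4  {2,4,5,6} 4  {3,4,5,6} 12
  5 to go: {0,1,3,4,5} 10  {0,1,3,5,6} 20  {1,2,3,4,5} 10  {1,3,4,5,6} 30  {2,3,4,5,6} 20
  if 0:i drops first: 60 orders
  if 2:m drops first: 60 orders
  if 6:h drops first: 20 orders
heap linearizations: 140

140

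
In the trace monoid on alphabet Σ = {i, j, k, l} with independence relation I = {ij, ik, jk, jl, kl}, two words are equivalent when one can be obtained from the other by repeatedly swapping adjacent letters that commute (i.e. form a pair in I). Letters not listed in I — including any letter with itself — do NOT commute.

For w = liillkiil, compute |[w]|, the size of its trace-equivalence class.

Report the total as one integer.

0(l) covers ∅
1(i) covers 0:l
2(i) covers 1:i
3(l) covers 2:i
4(l) covers 3:l
5(k) covers ∅
6(i) covers 4:l
7(i) covers 6:i
8(l) covers 7:i
floor of heap: 0:l, 5:k
completions by unplaced set U, small U first (add the entries for U minus each lowest piece of U):
  |U|=1: {5}:1  {8}:1
  |U|=2: {5,8}:2  {7,8}:1
  |U|=3: {5,7,8}:3  {6,7,8}:1
  |U|=4: {4,6,7,8}:1  {5,6,7,8}:4
  |U|=5: {3,4,6,7,8}:1  {4,5,6,7,8}:5
  |U|=6: {2,3,4,6,7,8}:1  {3,4,5,6,7,8}:6
  |U|=7: {1,2,3,4,6,7,8}:1  {2,3,4,5,6,7,8}:7
  start at 0(l): 8
  start at 5(k): 1
sum over floor = 9

9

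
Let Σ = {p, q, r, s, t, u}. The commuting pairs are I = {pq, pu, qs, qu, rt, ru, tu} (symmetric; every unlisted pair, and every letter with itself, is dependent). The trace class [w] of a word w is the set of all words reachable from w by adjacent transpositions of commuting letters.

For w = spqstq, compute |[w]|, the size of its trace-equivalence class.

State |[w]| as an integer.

4

0(s) covers ∅
1(p) covers 0:s
2(q) covers ∅
3(s) covers 1:p
4(t) covers 2:q, 3:s
5(q) covers 4:t
floor of heap: 0:s, 2:q
completions by unplaced set U, small U first (add the entries for U minus each lowest piece of U):
  |U|=1: {5}:1
  |U|=2: {4,5}:1
  |U|=3: {2,4,5}:1  {3,4,5}:1
  |U|=4: {1,3,4,5}:1  {2,3,4,5}:2
  start at 0(s): 3
  start at 2(q): 1
sum over floor = 4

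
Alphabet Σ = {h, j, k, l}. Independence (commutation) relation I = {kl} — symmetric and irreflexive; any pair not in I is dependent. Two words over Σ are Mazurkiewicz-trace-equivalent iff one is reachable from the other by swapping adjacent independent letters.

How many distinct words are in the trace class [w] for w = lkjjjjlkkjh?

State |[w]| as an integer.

#0=l has no predecessor
#1=k has no predecessor
#2=j depends on [0:l, 1:k]
#3=j depends on [2:j]
#4=j depends on [3:j]
#5=j depends on [4:j]
#6=l depends on [5:j]
#7=k depends on [5:j]
#8=k depends on [7:k]
#9=j depends on [6:l, 8:k]
#10=h depends on [9:j]
sources: [0:l, 1:k]
N(rest) = Σ N(rest − s) over sources s of rest; N(one piece) = 1:
  size 1 → [10]=1
  size 2 → [9,10]=1
  size 3 → [6,9,10]=1  [8,9,10]=1
  size 4 → [6,8,9,10]=2  [7,8,9,10]=1
  size 5 → [6,7,8,9,10]=3
  size 6 → [5,6,7,8,9,10]=3
  size 7 → [4,5,6,7,8,9,10]=3
  size 8 → [3,4,5,6,7,8,9,10]=3
  size 9 → [2,3,4,5,6,7,8,9,10]=3
  first=0(l) contributes 3
  first=1(k) contributes 3
|[w]| = 6

6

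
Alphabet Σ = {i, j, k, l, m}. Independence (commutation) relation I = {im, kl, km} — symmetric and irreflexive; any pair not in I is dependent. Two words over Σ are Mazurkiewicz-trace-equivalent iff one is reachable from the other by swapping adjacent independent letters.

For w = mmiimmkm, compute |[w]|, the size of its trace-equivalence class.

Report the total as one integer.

56

drop 0:m onto floor
drop 1:m onto {0:m}
drop 2:i onto floor
drop 3:i onto {2:i}
drop 4:m onto {1:m}
drop 5:m onto {4:m}
drop 6:k onto {3:i}
drop 7:m onto {5:m}
ground layer = {0:m, 2:i}
drop-orders for the pieces not yet dropped (sum over which currently-grounded one goes next):
  1 to go: {6} 1  {7} 1
  2 to go: {3,6} 1  {5,7} 1  {6,7} 2
  3 to go: {2,3,6} 1  {3,6,7} 3  {4,5,7} 1  {5,6,7} 3
  4 to go: {1,4,5,7} 1  {2,3,6,7} 4  {3,5,6,7} 6  {4,5,6,7} 4
  5 to go: {0,1,4,5,7} 1  {1,4,5,6,7} 5  {2,3,5,6,7} 10  {3,4,5,6,7} 10
  6 to go: {0,1,4,5,6,7} 6  {1,3,4,5,6,7} 15  {2,3,4,5,6,7} 20
  if 0:m drops first: 35 orders
  if 2:i drops first: 21 orders
heap linearizations: 56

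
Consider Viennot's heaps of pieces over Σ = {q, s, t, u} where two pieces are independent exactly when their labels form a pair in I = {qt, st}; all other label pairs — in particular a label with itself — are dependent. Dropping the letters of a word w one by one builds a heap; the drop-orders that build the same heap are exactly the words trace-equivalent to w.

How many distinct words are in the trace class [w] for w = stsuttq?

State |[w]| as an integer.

drop 0:s onto floor
drop 1:t onto floor
drop 2:s onto {0:s}
drop 3:u onto {1:t, 2:s}
drop 4:t onto {3:u}
drop 5:t onto {4:t}
drop 6:q onto {3:u}
ground layer = {0:s, 1:t}
drop-orders for the pieces not yet dropped (sum over which currently-grounded one goes next):
  1 to go: {5} 1  {6} 1
  2 to go: {4,5} 1  {5,6} 2
  3 to go: {4,5,6} 3
  4 to go: {3,4,5,6} 3
  5 to go: {1,3,4,5,6} 3  {2,3,4,5,6} 3
  if 0:s drops first: 6 orders
  if 1:t drops first: 3 orders
heap linearizations: 9

9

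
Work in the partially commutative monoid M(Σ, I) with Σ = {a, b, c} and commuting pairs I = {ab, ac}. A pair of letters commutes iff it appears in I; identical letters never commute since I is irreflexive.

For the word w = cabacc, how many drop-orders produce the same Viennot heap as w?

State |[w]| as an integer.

15

0(c) covers ∅
1(a) covers ∅
2(b) covers 0:c
3(a) covers 1:a
4(c) covers 2:b
5(c) covers 4:c
floor of heap: 0:c, 1:a
completions by unplaced set U, small U first (add the entries for U minus each lowest piece of U):
  |U|=1: {3}:1  {5}:1
  |U|=2: {1,3}:1  {3,5}:2  {4,5}:1
  |U|=3: {1,3,5}:3  {2,4,5}:1  {3,4,5}:3
  |U|=4: {0,2,4,5}:1  {1,3,4,5}:6  {2,3,4,5}:4
  start at 0(c): 10
  start at 1(a): 5
sum over floor = 15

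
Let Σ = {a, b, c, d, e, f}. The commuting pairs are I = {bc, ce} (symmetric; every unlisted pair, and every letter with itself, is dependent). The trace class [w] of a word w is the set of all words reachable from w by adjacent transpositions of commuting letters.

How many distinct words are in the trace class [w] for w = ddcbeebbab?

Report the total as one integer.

6

0(d) covers ∅
1(d) covers 0:d
2(c) covers 1:d
3(b) covers 1:d
4(e) covers 3:b
5(e) covers 4:e
6(b) covers 5:e
7(b) covers 6:b
8(a) covers 2:c, 7:b
9(b) covers 8:a
floor of heap: 0:d
completions by unplaced set U, small U first (add the entries for U minus each lowest piece of U):
  |U|=1: {9}:1
  |U|=2: {8,9}:1
  |U|=3: {2,8,9}:1  {7,8,9}:1
  |U|=4: {2,7,8,9}:2  {6,7,8,9}:1
  |U|=5: {2,6,7,8,9}:3  {5,6,7,8,9}:1
  |U|=6: {2,5,6,7,8,9}:4  {4,5,6,7,8,9}:1
  |U|=7: {2,4,5,6,7,8,9}:5  {3,4,5,6,7,8,9}:1
  |U|=8: {2,3,4,5,6,7,8,9}:6
  start at 0(d): 6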